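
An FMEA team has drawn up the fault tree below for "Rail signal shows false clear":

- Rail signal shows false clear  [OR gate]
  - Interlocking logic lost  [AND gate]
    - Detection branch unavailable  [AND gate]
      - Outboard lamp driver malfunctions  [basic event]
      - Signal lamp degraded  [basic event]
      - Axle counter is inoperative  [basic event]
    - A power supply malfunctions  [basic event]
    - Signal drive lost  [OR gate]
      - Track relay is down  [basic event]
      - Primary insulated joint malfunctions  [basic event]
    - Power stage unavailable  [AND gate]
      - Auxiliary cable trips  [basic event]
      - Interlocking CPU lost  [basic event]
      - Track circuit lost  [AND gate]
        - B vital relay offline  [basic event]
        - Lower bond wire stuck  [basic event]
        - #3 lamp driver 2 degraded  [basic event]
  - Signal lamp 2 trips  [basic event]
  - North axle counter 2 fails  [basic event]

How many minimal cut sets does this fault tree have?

Detection branch unavailable [AND]: one cut set from each child combined → 1 × 1 × 1 = 1 cut set(s).
Signal drive lost [OR]: union of children's cut sets → 2 cut set(s).
Track circuit lost [AND]: one cut set from each child combined → 1 × 1 × 1 = 1 cut set(s).
Power stage unavailable [AND]: one cut set from each child combined → 1 × 1 × 1 = 1 cut set(s).
Interlocking logic lost [AND]: one cut set from each child combined → 1 × 1 × 2 × 1 = 2 cut set(s).
Rail signal shows false clear [OR]: union of children's cut sets → 4 cut set(s).
Minimal cut sets: {#3 lamp driver 2 degraded, A power supply malfunctions, Auxiliary cable trips, Axle counter is inoperative, B vital relay offline, Interlocking CPU lost, Lower bond wire stuck, Outboard lamp driver malfunctions, Signal lamp degraded, Track relay is down}; {#3 lamp driver 2 degraded, A power supply malfunctions, Auxiliary cable trips, Axle counter is inoperative, B vital relay offline, Interlocking CPU lost, Lower bond wire stuck, Outboard lamp driver malfunctions, Primary insulated joint malfunctions, Signal lamp degraded}; {Signal lamp 2 trips}; {North axle counter 2 fails}.

4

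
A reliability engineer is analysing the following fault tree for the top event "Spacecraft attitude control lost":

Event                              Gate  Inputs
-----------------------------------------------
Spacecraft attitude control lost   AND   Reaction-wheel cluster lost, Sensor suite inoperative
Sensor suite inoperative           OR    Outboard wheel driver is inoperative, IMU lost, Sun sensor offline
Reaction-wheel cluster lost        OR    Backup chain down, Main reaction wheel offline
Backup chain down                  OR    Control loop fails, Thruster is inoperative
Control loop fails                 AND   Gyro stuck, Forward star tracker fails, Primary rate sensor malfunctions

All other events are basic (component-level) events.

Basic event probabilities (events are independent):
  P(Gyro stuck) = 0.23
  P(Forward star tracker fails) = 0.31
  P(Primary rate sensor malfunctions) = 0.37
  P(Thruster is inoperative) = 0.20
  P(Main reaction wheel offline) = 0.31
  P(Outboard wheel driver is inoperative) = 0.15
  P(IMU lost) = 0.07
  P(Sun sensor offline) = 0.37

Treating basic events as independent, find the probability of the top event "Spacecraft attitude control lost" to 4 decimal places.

0.2322

P(Control loop fails) [AND] = 0.23 × 0.31 × 0.37 = 0.026381
P(Backup chain down) [OR] = 1 − (1−0.026381) × (1−0.20) = 0.221105
P(Reaction-wheel cluster lost) [OR] = 1 − (1−0.221105) × (1−0.31) = 0.462562
P(Sensor suite inoperative) [OR] = 1 − (1−0.15) × (1−0.07) × (1−0.37) = 0.501985
P(Spacecraft attitude control lost) [AND] = 0.462562 × 0.501985 = 0.232199
Rounded to 4 decimal places: P(Spacecraft attitude control lost) ≈ 0.2322.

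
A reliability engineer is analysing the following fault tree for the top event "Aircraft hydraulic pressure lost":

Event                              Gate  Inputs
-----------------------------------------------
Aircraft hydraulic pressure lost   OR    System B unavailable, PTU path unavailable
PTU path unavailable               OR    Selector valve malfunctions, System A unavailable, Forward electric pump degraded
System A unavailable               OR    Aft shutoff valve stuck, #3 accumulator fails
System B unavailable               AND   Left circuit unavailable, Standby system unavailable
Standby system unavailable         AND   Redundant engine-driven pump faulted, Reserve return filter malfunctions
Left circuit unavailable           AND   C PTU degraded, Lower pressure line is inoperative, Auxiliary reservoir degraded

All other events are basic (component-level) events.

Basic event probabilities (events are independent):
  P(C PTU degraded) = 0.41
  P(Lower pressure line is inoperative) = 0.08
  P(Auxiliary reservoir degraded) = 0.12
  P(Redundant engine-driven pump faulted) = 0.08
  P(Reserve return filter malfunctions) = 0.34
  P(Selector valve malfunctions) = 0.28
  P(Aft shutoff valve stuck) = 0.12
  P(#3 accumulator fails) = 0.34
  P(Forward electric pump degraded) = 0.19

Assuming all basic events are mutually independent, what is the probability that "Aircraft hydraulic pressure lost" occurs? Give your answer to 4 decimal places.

0.6613

P(Left circuit unavailable) [AND] = 0.41 × 0.08 × 0.12 = 0.003936
P(Standby system unavailable) [AND] = 0.08 × 0.34 = 0.027200
P(System B unavailable) [AND] = 0.003936 × 0.027200 = 0.000107
P(System A unavailable) [OR] = 1 − (1−0.12) × (1−0.34) = 0.419200
P(PTU path unavailable) [OR] = 1 − (1−0.28) × (1−0.419200) × (1−0.19) = 0.661277
P(Aircraft hydraulic pressure lost) [OR] = 1 − (1−0.000107) × (1−0.661277) = 0.661313
Rounded to 4 decimal places: P(Aircraft hydraulic pressure lost) ≈ 0.6613.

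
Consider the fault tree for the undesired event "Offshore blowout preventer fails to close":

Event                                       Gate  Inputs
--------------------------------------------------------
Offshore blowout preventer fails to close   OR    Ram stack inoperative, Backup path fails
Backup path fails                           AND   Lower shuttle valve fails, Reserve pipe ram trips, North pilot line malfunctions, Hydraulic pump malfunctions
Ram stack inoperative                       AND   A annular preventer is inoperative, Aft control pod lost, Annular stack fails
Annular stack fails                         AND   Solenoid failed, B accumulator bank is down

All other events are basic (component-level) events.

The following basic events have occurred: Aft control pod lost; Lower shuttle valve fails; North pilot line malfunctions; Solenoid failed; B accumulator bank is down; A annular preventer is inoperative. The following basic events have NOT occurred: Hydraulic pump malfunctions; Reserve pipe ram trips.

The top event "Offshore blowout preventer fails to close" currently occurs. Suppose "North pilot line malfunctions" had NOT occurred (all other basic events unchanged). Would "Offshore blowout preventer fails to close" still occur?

Yes

Counterfactual: set "North pilot line malfunctions" to not occurred.
Annular stack fails [AND]: Solenoid failed=occurs, B accumulator bank is down=occurs → all inputs occur → occurs.
Ram stack inoperative [AND]: A annular preventer is inoperative=occurs, Aft control pod lost=occurs, Annular stack fails=occurs → all inputs occur → occurs.
Backup path fails [AND]: Lower shuttle valve fails=occurs, Reserve pipe ram trips=not, North pilot line malfunctions=not, Hydraulic pump malfunctions=not → not all inputs occur → does not occur.
Offshore blowout preventer fails to close [OR]: Ram stack inoperative=occurs, Backup path fails=not → at least one input occurs → occurs.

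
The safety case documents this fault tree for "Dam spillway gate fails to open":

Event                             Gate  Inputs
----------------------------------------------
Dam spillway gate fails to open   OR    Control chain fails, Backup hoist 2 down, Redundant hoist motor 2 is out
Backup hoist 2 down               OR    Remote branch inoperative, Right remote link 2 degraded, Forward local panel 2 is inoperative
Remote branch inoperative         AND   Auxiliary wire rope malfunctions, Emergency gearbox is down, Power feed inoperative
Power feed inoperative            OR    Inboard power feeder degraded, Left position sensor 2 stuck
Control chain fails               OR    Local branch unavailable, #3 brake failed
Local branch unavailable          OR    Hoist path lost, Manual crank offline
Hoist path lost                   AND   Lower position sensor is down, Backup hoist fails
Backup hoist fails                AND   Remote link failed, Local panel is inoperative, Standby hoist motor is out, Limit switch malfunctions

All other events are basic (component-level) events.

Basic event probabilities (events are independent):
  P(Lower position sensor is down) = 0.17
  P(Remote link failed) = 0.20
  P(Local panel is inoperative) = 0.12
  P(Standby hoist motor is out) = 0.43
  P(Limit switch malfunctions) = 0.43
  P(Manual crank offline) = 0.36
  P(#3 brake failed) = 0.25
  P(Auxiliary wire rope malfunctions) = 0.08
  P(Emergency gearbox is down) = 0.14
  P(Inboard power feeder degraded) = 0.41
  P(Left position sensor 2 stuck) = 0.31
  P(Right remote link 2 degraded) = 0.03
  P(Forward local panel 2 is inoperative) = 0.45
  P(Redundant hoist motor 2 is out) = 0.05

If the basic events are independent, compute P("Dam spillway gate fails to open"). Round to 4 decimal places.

P(Backup hoist fails) [AND] = 0.20 × 0.12 × 0.43 × 0.43 = 0.004438
P(Hoist path lost) [AND] = 0.17 × 0.004438 = 0.000754
P(Local branch unavailable) [OR] = 1 − (1−0.000754) × (1−0.36) = 0.360483
P(Control chain fails) [OR] = 1 − (1−0.360483) × (1−0.25) = 0.520362
P(Power feed inoperative) [OR] = 1 − (1−0.41) × (1−0.31) = 0.592900
P(Remote branch inoperative) [AND] = 0.08 × 0.14 × 0.592900 = 0.006640
P(Backup hoist 2 down) [OR] = 1 − (1−0.006640) × (1−0.03) × (1−0.45) = 0.470042
P(Dam spillway gate fails to open) [OR] = 1 − (1−0.520362) × (1−0.470042) × (1−0.05) = 0.758521
Rounded to 4 decimal places: P(Dam spillway gate fails to open) ≈ 0.7585.

0.7585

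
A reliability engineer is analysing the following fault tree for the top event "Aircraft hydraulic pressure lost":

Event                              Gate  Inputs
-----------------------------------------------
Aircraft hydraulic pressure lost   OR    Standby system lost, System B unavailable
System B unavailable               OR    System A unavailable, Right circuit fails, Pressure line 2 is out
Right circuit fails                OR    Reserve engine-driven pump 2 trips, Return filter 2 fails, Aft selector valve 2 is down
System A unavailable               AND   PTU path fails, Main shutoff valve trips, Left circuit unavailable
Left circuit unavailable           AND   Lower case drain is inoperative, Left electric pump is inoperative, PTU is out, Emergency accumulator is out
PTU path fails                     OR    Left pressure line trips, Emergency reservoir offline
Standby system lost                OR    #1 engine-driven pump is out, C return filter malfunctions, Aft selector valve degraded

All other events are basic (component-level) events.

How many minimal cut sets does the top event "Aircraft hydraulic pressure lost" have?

9

Standby system lost [OR]: union of children's cut sets → 3 cut set(s).
PTU path fails [OR]: union of children's cut sets → 2 cut set(s).
Left circuit unavailable [AND]: one cut set from each child combined → 1 × 1 × 1 × 1 = 1 cut set(s).
System A unavailable [AND]: one cut set from each child combined → 2 × 1 × 1 = 2 cut set(s).
Right circuit fails [OR]: union of children's cut sets → 3 cut set(s).
System B unavailable [OR]: union of children's cut sets → 6 cut set(s).
Aircraft hydraulic pressure lost [OR]: union of children's cut sets → 9 cut set(s).
Minimal cut sets: {#1 engine-driven pump is out}; {C return filter malfunctions}; {Aft selector valve degraded}; {Emergency accumulator is out, Left electric pump is inoperative, Left pressure line trips, Lower case drain is inoperative, Main shutoff valve trips, PTU is out}; {Emergency accumulator is out, Emergency reservoir offline, Left electric pump is inoperative, Lower case drain is inoperative, Main shutoff valve trips, PTU is out}; {Reserve engine-driven pump 2 trips}; {Return filter 2 fails}; {Aft selector valve 2 is down}; {Pressure line 2 is out}.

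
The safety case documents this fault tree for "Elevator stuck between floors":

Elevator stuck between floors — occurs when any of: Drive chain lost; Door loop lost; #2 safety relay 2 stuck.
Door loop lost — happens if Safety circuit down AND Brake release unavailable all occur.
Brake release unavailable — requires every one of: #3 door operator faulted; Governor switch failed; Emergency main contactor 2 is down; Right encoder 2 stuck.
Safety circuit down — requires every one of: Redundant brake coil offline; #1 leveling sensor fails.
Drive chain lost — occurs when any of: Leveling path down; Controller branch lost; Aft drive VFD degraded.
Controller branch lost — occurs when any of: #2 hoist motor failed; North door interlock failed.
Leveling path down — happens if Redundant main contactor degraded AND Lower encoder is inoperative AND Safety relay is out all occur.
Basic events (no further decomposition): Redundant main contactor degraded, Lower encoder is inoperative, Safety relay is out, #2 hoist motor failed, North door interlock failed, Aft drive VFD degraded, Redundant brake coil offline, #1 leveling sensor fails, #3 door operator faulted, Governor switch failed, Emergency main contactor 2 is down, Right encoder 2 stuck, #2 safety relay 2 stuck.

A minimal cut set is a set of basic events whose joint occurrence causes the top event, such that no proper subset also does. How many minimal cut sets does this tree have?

6

Leveling path down [AND]: one cut set from each child combined → 1 × 1 × 1 = 1 cut set(s).
Controller branch lost [OR]: union of children's cut sets → 2 cut set(s).
Drive chain lost [OR]: union of children's cut sets → 4 cut set(s).
Safety circuit down [AND]: one cut set from each child combined → 1 × 1 = 1 cut set(s).
Brake release unavailable [AND]: one cut set from each child combined → 1 × 1 × 1 × 1 = 1 cut set(s).
Door loop lost [AND]: one cut set from each child combined → 1 × 1 = 1 cut set(s).
Elevator stuck between floors [OR]: union of children's cut sets → 6 cut set(s).
Minimal cut sets: {Lower encoder is inoperative, Redundant main contactor degraded, Safety relay is out}; {#2 hoist motor failed}; {North door interlock failed}; {Aft drive VFD degraded}; {#1 leveling sensor fails, #3 door operator faulted, Emergency main contactor 2 is down, Governor switch failed, Redundant brake coil offline, Right encoder 2 stuck}; {#2 safety relay 2 stuck}.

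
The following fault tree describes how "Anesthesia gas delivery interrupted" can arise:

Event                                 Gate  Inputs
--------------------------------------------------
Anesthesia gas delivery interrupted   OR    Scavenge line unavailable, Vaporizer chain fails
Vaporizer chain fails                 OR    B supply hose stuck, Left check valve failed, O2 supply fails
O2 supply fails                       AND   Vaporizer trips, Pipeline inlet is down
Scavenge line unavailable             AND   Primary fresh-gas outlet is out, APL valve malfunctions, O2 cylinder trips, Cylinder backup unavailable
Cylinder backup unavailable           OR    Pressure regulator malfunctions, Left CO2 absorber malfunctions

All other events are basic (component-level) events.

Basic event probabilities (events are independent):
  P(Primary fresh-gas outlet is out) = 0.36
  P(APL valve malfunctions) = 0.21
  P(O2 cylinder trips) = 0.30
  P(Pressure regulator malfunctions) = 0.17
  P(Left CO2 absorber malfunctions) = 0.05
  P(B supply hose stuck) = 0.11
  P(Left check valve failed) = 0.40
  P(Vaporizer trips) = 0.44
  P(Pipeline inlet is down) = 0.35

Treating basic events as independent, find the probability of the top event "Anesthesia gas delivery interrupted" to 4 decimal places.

P(Cylinder backup unavailable) [OR] = 1 − (1−0.17) × (1−0.05) = 0.211500
P(Scavenge line unavailable) [AND] = 0.36 × 0.21 × 0.30 × 0.211500 = 0.004797
P(O2 supply fails) [AND] = 0.44 × 0.35 = 0.154000
P(Vaporizer chain fails) [OR] = 1 − (1−0.11) × (1−0.40) × (1−0.154000) = 0.548236
P(Anesthesia gas delivery interrupted) [OR] = 1 − (1−0.004797) × (1−0.548236) = 0.550403
Rounded to 4 decimal places: P(Anesthesia gas delivery interrupted) ≈ 0.5504.

0.5504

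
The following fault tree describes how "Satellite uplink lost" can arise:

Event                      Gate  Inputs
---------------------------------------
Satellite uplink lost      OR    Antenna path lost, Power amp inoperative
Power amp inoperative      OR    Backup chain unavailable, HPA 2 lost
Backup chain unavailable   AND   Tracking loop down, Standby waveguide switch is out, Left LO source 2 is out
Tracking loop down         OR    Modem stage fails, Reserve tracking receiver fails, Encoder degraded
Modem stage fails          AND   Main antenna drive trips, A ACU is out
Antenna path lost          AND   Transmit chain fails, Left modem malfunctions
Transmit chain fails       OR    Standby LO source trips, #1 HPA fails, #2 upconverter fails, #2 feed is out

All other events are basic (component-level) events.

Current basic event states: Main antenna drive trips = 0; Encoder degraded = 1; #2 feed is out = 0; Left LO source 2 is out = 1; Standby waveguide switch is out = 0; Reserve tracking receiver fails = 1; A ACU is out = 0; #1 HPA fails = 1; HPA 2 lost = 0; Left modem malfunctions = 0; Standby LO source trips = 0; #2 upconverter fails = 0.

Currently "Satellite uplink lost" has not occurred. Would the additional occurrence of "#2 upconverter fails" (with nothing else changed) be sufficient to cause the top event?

Counterfactual: set "#2 upconverter fails" to occurred.
Transmit chain fails [OR]: Standby LO source trips=not, #1 HPA fails=occurs, #2 upconverter fails=occurs, #2 feed is out=not → at least one input occurs → occurs.
Antenna path lost [AND]: Transmit chain fails=occurs, Left modem malfunctions=not → not all inputs occur → does not occur.
Modem stage fails [AND]: Main antenna drive trips=not, A ACU is out=not → not all inputs occur → does not occur.
Tracking loop down [OR]: Modem stage fails=not, Reserve tracking receiver fails=occurs, Encoder degraded=occurs → at least one input occurs → occurs.
Backup chain unavailable [AND]: Tracking loop down=occurs, Standby waveguide switch is out=not, Left LO source 2 is out=occurs → not all inputs occur → does not occur.
Power amp inoperative [OR]: Backup chain unavailable=not, HPA 2 lost=not → no input occurs → does not occur.
Satellite uplink lost [OR]: Antenna path lost=not, Power amp inoperative=not → no input occurs → does not occur.

No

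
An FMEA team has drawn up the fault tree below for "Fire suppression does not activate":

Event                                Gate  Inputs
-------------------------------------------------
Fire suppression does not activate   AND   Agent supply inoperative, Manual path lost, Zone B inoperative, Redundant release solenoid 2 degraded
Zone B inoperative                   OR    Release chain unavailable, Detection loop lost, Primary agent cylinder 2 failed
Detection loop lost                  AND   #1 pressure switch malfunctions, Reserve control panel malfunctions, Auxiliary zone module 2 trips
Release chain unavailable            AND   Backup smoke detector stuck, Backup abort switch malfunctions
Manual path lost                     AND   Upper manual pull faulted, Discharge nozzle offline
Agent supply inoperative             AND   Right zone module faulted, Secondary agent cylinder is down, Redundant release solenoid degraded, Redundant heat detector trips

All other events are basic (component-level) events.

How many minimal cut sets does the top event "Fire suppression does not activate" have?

Agent supply inoperative [AND]: one cut set from each child combined → 1 × 1 × 1 × 1 = 1 cut set(s).
Manual path lost [AND]: one cut set from each child combined → 1 × 1 = 1 cut set(s).
Release chain unavailable [AND]: one cut set from each child combined → 1 × 1 = 1 cut set(s).
Detection loop lost [AND]: one cut set from each child combined → 1 × 1 × 1 = 1 cut set(s).
Zone B inoperative [OR]: union of children's cut sets → 3 cut set(s).
Fire suppression does not activate [AND]: one cut set from each child combined → 1 × 1 × 3 × 1 = 3 cut set(s).
Minimal cut sets: {Backup abort switch malfunctions, Backup smoke detector stuck, Discharge nozzle offline, Redundant heat detector trips, Redundant release solenoid 2 degraded, Redundant release solenoid degraded, Right zone module faulted, Secondary agent cylinder is down, Upper manual pull faulted}; {#1 pressure switch malfunctions, Auxiliary zone module 2 trips, Discharge nozzle offline, Redundant heat detector trips, Redundant release solenoid 2 degraded, Redundant release solenoid degraded, Reserve control panel malfunctions, Right zone module faulted, Secondary agent cylinder is down, Upper manual pull faulted}; {Discharge nozzle offline, Primary agent cylinder 2 failed, Redundant heat detector trips, Redundant release solenoid 2 degraded, Redundant release solenoid degraded, Right zone module faulted, Secondary agent cylinder is down, Upper manual pull faulted}.

3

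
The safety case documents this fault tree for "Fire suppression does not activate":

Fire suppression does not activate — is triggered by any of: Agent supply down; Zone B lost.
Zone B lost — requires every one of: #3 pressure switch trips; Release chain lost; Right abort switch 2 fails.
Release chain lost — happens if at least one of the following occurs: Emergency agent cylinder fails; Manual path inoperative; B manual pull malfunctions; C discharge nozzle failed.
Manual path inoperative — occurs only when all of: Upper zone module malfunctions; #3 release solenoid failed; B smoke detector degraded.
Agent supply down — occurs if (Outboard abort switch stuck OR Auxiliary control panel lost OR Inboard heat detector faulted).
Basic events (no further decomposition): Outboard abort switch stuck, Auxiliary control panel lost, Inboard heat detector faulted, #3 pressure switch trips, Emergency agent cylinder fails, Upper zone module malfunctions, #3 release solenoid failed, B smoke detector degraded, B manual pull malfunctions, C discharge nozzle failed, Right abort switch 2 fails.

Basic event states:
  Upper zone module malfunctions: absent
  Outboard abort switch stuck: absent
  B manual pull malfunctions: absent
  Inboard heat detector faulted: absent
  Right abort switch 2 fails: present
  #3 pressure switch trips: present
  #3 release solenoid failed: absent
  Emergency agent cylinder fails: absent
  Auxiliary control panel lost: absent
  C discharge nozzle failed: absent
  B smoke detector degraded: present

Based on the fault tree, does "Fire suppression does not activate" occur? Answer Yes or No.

No

Agent supply down [OR]: Outboard abort switch stuck=not, Auxiliary control panel lost=not, Inboard heat detector faulted=not → no input occurs → does not occur.
Manual path inoperative [AND]: Upper zone module malfunctions=not, #3 release solenoid failed=not, B smoke detector degraded=occurs → not all inputs occur → does not occur.
Release chain lost [OR]: Emergency agent cylinder fails=not, Manual path inoperative=not, B manual pull malfunctions=not, C discharge nozzle failed=not → no input occurs → does not occur.
Zone B lost [AND]: #3 pressure switch trips=occurs, Release chain lost=not, Right abort switch 2 fails=occurs → not all inputs occur → does not occur.
Fire suppression does not activate [OR]: Agent supply down=not, Zone B lost=not → no input occurs → does not occur.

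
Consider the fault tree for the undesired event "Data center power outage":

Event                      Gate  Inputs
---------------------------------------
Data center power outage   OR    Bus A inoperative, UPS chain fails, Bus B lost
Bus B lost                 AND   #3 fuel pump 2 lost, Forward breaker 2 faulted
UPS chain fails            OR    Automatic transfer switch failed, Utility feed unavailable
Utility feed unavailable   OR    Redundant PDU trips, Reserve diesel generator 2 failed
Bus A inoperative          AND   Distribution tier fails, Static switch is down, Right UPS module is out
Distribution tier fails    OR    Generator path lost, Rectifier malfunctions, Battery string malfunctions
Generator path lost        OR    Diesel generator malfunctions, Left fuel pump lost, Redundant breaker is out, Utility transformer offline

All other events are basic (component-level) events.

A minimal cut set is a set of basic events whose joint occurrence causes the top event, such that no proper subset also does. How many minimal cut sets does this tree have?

Generator path lost [OR]: union of children's cut sets → 4 cut set(s).
Distribution tier fails [OR]: union of children's cut sets → 6 cut set(s).
Bus A inoperative [AND]: one cut set from each child combined → 6 × 1 × 1 = 6 cut set(s).
Utility feed unavailable [OR]: union of children's cut sets → 2 cut set(s).
UPS chain fails [OR]: union of children's cut sets → 3 cut set(s).
Bus B lost [AND]: one cut set from each child combined → 1 × 1 = 1 cut set(s).
Data center power outage [OR]: union of children's cut sets → 10 cut set(s).
Minimal cut sets: {Diesel generator malfunctions, Right UPS module is out, Static switch is down}; {Left fuel pump lost, Right UPS module is out, Static switch is down}; {Redundant breaker is out, Right UPS module is out, Static switch is down}; {Right UPS module is out, Static switch is down, Utility transformer offline}; {Rectifier malfunctions, Right UPS module is out, Static switch is down}; {Battery string malfunctions, Right UPS module is out, Static switch is down}; {Automatic transfer switch failed}; {Redundant PDU trips}; {Reserve diesel generator 2 failed}; {#3 fuel pump 2 lost, Forward breaker 2 faulted}.

10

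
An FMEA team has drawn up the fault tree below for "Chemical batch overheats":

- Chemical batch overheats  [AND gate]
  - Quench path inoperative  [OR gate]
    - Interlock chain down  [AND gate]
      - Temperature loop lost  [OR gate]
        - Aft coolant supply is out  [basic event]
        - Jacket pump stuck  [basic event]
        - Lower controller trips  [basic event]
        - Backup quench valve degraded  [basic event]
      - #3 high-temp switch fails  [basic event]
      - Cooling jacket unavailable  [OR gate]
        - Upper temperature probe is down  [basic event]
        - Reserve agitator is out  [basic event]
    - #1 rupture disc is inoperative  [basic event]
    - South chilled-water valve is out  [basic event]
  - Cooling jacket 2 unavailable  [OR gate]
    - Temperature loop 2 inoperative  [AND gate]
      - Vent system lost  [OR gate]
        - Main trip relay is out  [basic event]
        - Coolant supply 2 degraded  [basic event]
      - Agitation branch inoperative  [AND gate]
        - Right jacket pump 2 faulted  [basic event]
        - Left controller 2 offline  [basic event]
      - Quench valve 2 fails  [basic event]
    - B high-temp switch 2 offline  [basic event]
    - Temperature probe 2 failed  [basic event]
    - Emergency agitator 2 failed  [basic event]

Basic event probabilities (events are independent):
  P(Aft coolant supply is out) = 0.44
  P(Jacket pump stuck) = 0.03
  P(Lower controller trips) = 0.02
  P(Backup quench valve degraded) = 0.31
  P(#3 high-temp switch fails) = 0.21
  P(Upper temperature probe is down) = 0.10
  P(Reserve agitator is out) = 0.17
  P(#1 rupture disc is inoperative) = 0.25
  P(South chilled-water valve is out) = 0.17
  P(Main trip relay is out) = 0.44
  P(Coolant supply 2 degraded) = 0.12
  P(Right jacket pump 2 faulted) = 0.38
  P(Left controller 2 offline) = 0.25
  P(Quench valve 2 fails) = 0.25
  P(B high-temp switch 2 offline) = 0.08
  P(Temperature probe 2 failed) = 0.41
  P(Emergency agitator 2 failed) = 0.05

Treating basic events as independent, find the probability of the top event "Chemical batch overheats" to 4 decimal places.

P(Temperature loop lost) [OR] = 1 − (1−0.44) × (1−0.03) × (1−0.02) × (1−0.31) = 0.632688
P(Cooling jacket unavailable) [OR] = 1 − (1−0.10) × (1−0.17) = 0.253000
P(Interlock chain down) [AND] = 0.632688 × 0.21 × 0.253000 = 0.033615
P(Quench path inoperative) [OR] = 1 − (1−0.033615) × (1−0.25) × (1−0.17) = 0.398425
P(Vent system lost) [OR] = 1 − (1−0.44) × (1−0.12) = 0.507200
P(Agitation branch inoperative) [AND] = 0.38 × 0.25 = 0.095000
P(Temperature loop 2 inoperative) [AND] = 0.507200 × 0.095000 × 0.25 = 0.012046
P(Cooling jacket 2 unavailable) [OR] = 1 − (1−0.012046) × (1−0.08) × (1−0.41) × (1−0.05) = 0.490552
P(Chemical batch overheats) [AND] = 0.398425 × 0.490552 = 0.195448
Rounded to 4 decimal places: P(Chemical batch overheats) ≈ 0.1954.

0.1954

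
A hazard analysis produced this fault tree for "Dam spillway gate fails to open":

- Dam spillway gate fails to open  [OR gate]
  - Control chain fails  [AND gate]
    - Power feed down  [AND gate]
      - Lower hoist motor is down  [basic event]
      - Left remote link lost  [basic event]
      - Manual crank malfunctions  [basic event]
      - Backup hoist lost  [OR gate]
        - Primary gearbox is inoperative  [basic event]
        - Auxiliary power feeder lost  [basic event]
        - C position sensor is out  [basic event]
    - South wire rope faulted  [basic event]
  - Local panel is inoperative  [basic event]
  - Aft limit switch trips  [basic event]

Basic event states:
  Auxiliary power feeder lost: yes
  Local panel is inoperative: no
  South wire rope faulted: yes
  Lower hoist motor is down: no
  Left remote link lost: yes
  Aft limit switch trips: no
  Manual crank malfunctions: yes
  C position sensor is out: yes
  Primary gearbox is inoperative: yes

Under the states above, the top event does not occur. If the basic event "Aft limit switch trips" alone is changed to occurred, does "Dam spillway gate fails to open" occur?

Yes

Counterfactual: set "Aft limit switch trips" to occurred.
Backup hoist lost [OR]: Primary gearbox is inoperative=occurs, Auxiliary power feeder lost=occurs, C position sensor is out=occurs → at least one input occurs → occurs.
Power feed down [AND]: Lower hoist motor is down=not, Left remote link lost=occurs, Manual crank malfunctions=occurs, Backup hoist lost=occurs → not all inputs occur → does not occur.
Control chain fails [AND]: Power feed down=not, South wire rope faulted=occurs → not all inputs occur → does not occur.
Dam spillway gate fails to open [OR]: Control chain fails=not, Local panel is inoperative=not, Aft limit switch trips=occurs → at least one input occurs → occurs.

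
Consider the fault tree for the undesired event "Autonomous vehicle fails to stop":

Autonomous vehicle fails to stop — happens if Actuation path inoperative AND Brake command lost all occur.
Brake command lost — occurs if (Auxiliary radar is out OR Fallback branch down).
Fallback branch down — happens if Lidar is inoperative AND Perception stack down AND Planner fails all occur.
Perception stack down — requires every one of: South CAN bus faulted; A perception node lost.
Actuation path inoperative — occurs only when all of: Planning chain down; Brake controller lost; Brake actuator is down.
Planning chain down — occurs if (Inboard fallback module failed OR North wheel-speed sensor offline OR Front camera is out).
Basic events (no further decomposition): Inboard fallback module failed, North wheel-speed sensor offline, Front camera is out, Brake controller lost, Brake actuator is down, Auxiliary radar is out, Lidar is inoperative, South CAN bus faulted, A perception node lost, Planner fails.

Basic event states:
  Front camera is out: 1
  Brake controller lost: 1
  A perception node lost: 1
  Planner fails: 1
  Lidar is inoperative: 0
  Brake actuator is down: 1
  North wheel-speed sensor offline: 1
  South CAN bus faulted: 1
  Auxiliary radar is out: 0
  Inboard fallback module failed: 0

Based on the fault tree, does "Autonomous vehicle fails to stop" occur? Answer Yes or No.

No

Planning chain down [OR]: Inboard fallback module failed=not, North wheel-speed sensor offline=occurs, Front camera is out=occurs → at least one input occurs → occurs.
Actuation path inoperative [AND]: Planning chain down=occurs, Brake controller lost=occurs, Brake actuator is down=occurs → all inputs occur → occurs.
Perception stack down [AND]: South CAN bus faulted=occurs, A perception node lost=occurs → all inputs occur → occurs.
Fallback branch down [AND]: Lidar is inoperative=not, Perception stack down=occurs, Planner fails=occurs → not all inputs occur → does not occur.
Brake command lost [OR]: Auxiliary radar is out=not, Fallback branch down=not → no input occurs → does not occur.
Autonomous vehicle fails to stop [AND]: Actuation path inoperative=occurs, Brake command lost=not → not all inputs occur → does not occur.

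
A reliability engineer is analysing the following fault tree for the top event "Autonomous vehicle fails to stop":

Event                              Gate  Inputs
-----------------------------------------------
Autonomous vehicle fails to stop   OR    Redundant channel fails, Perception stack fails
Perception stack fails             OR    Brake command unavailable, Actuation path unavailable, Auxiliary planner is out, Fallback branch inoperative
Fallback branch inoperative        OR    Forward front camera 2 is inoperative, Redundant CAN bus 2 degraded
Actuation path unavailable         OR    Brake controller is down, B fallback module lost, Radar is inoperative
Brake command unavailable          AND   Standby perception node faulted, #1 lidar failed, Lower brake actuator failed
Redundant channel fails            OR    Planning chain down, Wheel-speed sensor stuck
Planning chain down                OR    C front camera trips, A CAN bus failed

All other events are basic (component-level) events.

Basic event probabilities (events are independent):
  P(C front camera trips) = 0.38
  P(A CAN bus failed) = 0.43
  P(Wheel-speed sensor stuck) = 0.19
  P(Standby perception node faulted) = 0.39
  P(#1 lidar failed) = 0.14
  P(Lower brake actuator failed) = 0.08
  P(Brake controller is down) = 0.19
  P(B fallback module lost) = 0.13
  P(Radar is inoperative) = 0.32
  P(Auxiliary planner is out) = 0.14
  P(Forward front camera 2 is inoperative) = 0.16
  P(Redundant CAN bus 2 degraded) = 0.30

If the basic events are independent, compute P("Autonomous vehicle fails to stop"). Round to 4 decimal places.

0.9309

P(Planning chain down) [OR] = 1 − (1−0.38) × (1−0.43) = 0.646600
P(Redundant channel fails) [OR] = 1 − (1−0.646600) × (1−0.19) = 0.713746
P(Brake command unavailable) [AND] = 0.39 × 0.14 × 0.08 = 0.004368
P(Actuation path unavailable) [OR] = 1 − (1−0.19) × (1−0.13) × (1−0.32) = 0.520804
P(Fallback branch inoperative) [OR] = 1 − (1−0.16) × (1−0.30) = 0.412000
P(Perception stack fails) [OR] = 1 − (1−0.004368) × (1−0.520804) × (1−0.14) × (1−0.412000) = 0.758739
P(Autonomous vehicle fails to stop) [OR] = 1 − (1−0.713746) × (1−0.758739) = 0.930938
Rounded to 4 decimal places: P(Autonomous vehicle fails to stop) ≈ 0.9309.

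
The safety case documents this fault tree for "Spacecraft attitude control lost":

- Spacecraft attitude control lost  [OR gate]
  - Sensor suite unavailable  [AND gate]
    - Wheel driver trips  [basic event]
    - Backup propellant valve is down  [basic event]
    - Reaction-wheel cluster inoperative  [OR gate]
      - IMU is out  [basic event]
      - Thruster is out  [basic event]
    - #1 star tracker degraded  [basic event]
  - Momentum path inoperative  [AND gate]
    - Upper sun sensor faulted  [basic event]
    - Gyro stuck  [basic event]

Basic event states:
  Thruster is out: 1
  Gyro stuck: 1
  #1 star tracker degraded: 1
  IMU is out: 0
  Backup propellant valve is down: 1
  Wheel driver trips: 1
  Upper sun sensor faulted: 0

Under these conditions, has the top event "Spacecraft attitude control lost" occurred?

Yes

Reaction-wheel cluster inoperative [OR]: IMU is out=not, Thruster is out=occurs → at least one input occurs → occurs.
Sensor suite unavailable [AND]: Wheel driver trips=occurs, Backup propellant valve is down=occurs, Reaction-wheel cluster inoperative=occurs, #1 star tracker degraded=occurs → all inputs occur → occurs.
Momentum path inoperative [AND]: Upper sun sensor faulted=not, Gyro stuck=occurs → not all inputs occur → does not occur.
Spacecraft attitude control lost [OR]: Sensor suite unavailable=occurs, Momentum path inoperative=not → at least one input occurs → occurs.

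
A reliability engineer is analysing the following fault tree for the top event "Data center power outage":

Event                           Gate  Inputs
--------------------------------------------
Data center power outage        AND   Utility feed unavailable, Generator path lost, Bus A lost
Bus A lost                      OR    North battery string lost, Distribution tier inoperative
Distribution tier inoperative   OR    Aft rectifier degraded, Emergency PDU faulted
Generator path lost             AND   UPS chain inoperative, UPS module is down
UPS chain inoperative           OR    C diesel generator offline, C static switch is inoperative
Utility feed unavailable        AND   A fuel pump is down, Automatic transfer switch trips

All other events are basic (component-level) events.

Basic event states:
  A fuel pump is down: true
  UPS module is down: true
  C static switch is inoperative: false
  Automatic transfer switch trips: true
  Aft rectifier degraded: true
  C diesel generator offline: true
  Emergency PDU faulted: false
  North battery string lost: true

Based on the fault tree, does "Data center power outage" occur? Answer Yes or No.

Utility feed unavailable [AND]: A fuel pump is down=occurs, Automatic transfer switch trips=occurs → all inputs occur → occurs.
UPS chain inoperative [OR]: C diesel generator offline=occurs, C static switch is inoperative=not → at least one input occurs → occurs.
Generator path lost [AND]: UPS chain inoperative=occurs, UPS module is down=occurs → all inputs occur → occurs.
Distribution tier inoperative [OR]: Aft rectifier degraded=occurs, Emergency PDU faulted=not → at least one input occurs → occurs.
Bus A lost [OR]: North battery string lost=occurs, Distribution tier inoperative=occurs → at least one input occurs → occurs.
Data center power outage [AND]: Utility feed unavailable=occurs, Generator path lost=occurs, Bus A lost=occurs → all inputs occur → occurs.

Yes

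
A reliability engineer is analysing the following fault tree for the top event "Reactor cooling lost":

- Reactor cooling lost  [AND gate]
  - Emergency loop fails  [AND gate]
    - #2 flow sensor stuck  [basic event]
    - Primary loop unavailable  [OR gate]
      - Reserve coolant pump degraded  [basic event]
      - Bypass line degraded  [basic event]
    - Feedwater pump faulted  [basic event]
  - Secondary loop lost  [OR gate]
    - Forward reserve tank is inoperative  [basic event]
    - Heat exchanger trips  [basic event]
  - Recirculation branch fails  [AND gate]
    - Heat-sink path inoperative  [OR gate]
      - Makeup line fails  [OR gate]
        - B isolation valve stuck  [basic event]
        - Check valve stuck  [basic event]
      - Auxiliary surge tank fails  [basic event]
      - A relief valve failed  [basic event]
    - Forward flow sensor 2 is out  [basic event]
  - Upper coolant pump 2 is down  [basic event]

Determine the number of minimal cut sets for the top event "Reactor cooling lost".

16

Primary loop unavailable [OR]: union of children's cut sets → 2 cut set(s).
Emergency loop fails [AND]: one cut set from each child combined → 1 × 2 × 1 = 2 cut set(s).
Secondary loop lost [OR]: union of children's cut sets → 2 cut set(s).
Makeup line fails [OR]: union of children's cut sets → 2 cut set(s).
Heat-sink path inoperative [OR]: union of children's cut sets → 4 cut set(s).
Recirculation branch fails [AND]: one cut set from each child combined → 4 × 1 = 4 cut set(s).
Reactor cooling lost [AND]: one cut set from each child combined → 2 × 2 × 4 × 1 = 16 cut set(s).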